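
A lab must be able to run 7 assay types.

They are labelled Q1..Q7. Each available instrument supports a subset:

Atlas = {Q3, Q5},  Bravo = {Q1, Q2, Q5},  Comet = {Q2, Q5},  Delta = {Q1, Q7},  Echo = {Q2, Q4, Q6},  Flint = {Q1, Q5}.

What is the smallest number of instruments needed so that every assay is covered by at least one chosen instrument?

Take {Atlas, Delta, Echo}. Their union is {Q1, Q2, Q3, Q4, Q5, Q6, Q7}, which is all 7 assays.
Each instrument has at most 3 assays, and 2·3 = 6 < 7 — so at least 3 instruments are needed, and 3 is optimal.

3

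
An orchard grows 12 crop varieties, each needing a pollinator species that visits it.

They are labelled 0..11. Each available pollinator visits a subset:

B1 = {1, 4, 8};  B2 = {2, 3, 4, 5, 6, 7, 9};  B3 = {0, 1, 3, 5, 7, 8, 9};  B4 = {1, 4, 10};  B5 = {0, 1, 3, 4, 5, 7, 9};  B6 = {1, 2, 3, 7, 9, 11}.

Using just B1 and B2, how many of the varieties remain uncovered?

Union of B1, B2 = {1, 2, 3, 4, 5, 6, 7, 8, 9}.
Not covered: 0, 10, 11 — 3 varieties.

3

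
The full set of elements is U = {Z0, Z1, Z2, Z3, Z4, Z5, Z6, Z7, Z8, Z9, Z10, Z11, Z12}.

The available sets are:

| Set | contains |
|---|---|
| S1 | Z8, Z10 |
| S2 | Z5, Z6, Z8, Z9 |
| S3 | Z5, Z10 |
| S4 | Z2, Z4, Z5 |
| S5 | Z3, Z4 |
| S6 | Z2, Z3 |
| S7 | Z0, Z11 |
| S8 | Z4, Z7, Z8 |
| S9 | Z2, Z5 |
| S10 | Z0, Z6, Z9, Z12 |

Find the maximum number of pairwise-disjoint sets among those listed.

4

S1, S5, S7, S9 are pairwise disjoint (S1={Z8,Z10}; S5={Z3,Z4}; S7={Z0,Z11}; S9={Z2,Z5}).
Every remaining set overlaps one of these, and no 5 of the listed sets are pairwise disjoint, so 4 is the maximum.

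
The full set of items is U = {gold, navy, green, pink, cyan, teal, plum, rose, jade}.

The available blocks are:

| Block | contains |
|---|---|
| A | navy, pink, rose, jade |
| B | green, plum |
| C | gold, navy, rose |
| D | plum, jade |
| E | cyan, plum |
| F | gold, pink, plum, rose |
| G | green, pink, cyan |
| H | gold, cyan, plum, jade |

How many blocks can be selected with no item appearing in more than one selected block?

3

C, D, G are pairwise disjoint (C={gold,navy,rose}; D={plum,jade}; G={green,pink,cyan}).
Every remaining block overlaps one of these, and no 4 of the listed blocks are pairwise disjoint, so 3 is the maximum.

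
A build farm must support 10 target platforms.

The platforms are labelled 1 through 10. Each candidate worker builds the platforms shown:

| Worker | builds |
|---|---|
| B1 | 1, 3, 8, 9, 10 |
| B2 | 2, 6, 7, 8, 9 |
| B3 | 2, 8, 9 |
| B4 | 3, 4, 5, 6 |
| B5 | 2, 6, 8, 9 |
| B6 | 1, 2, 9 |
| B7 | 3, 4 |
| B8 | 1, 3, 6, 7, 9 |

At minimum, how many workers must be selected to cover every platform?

Take {B1, B2, B4}. Their union is {1, 2, 3, 4, 5, 6, 7, 8, 9, 10}, which is all 10 platforms.
Only B4 contains 5, so B4 is forced; the remaining 6 platforms need at least 2 more workers (each remaining worker adds at most 4) — so at least 3 workers are needed, and 3 is optimal.

3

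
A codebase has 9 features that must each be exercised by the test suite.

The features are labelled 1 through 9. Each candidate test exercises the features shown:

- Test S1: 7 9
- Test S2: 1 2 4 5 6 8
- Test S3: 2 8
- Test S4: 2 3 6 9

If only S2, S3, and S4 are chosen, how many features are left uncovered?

Union of S2, S3, S4 = {1, 2, 3, 4, 5, 6, 8, 9}.
Not covered: 7 — 1 feature.

1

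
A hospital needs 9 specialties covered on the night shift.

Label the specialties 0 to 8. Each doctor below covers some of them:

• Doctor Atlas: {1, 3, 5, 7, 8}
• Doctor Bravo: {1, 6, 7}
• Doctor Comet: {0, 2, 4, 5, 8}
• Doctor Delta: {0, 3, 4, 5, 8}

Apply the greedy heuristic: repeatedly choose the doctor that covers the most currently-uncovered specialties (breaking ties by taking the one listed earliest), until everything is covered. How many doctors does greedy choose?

3

Greedy: pick Atlas (covers 5 new) → pick Comet (covers 3 new) → pick Bravo (covers 1 new). Total picks: 3.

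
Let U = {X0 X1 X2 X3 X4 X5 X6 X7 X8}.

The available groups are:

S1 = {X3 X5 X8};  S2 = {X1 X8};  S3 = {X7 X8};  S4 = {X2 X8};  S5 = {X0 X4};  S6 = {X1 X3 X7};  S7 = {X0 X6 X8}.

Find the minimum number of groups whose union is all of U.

S1 and S4 and S5 and S6 and S7 together: S1 ∪ S4 ∪ S5 ∪ S6 ∪ S7 = {X0, X1, X2, X3, X4, X5, X6, X7, X8} — every item is covered.
No 4 of the 7 groups cover everything (all 35 combinations miss at least one item), so 5 is optimal.

5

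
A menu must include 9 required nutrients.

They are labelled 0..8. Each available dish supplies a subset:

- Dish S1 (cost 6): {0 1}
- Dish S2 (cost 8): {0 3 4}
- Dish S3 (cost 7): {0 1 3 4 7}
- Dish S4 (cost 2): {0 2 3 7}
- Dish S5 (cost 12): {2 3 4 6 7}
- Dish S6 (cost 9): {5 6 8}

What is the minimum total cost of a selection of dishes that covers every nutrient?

18

S3, S4, S6 together cover every nutrient (S3 ∪ S4 ∪ S6 = {0, 1, 2, 3, 4, 5, 6, 7, 8}); total cost 7 + 2 + 9 = 18.
No covering selection has total cost below 18.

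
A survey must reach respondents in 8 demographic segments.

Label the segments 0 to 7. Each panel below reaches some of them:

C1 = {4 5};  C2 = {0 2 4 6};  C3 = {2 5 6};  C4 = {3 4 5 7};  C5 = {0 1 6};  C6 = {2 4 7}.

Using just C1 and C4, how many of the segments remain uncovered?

Union of C1, C4 = {3, 4, 5, 7}.
Not covered: 0, 1, 2, 6 — 4 segments.

4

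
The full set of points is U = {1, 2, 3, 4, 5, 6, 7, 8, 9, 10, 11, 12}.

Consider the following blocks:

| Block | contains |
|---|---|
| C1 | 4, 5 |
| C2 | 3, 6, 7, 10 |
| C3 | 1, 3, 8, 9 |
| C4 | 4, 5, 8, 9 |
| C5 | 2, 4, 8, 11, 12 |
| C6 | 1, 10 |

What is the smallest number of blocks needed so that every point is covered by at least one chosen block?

Take {C2, C4, C5, C6}. Their union is {1, 2, 3, 4, 5, 6, 7, 8, 9, 10, 11, 12}, which is all 12 points.
No 3 of the 6 blocks cover everything (all 20 combinations miss at least one point), so 4 is optimal.

4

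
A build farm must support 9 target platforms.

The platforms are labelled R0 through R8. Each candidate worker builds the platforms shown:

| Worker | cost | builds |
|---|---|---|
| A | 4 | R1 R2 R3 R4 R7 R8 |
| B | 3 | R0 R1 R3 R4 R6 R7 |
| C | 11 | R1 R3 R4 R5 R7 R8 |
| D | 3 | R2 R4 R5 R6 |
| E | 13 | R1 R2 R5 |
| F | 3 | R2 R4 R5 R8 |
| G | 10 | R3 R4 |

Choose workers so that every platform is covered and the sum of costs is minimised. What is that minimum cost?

6

B, F together cover every platform (B ∪ F = {R0, R1, R2, R3, R4, R5, R6, R7, R8}); total cost 3 + 3 = 6.
No covering selection has total cost below 6.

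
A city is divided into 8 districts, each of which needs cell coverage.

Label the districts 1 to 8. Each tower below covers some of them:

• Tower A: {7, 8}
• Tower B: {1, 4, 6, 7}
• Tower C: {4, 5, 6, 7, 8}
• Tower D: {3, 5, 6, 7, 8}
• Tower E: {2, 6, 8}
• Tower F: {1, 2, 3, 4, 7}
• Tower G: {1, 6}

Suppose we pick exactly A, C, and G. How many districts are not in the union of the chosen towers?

Union of A, C, G = {1, 4, 5, 6, 7, 8}.
Not covered: 2, 3 — 2 districts.

2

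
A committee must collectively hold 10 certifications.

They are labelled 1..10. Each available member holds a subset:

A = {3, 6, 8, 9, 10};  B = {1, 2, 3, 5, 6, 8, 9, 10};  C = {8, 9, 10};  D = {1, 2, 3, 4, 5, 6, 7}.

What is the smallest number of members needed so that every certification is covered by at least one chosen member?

2

Take {C, D}. Their union is {1, 2, 3, 4, 5, 6, 7, 8, 9, 10}, which is all 10 certifications.
No single member has all 10 certifications (the largest, B, has 8), so 2 is optimal.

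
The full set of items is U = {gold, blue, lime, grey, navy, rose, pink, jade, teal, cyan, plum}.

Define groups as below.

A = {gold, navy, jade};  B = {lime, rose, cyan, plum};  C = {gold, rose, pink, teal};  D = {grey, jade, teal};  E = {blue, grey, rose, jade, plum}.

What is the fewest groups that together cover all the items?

4

A and B and C and E together: A ∪ B ∪ C ∪ E = {gold, blue, lime, grey, navy, rose, pink, jade, teal, cyan, plum} — every item is covered.
Only B contains lime, so B is forced; the remaining 7 items need at least 3 more groups (each remaining group adds at most 3) — so at least 4 groups are needed, and 4 is optimal.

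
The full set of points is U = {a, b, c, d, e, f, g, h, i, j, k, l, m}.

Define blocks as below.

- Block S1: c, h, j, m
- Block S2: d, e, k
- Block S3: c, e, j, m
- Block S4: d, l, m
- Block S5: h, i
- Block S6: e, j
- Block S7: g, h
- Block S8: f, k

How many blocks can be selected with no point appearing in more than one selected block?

S4, S6, S7, S8 are pairwise disjoint (S4={d,l,m}; S6={e,j}; S7={g,h}; S8={f,k}).
Every remaining block overlaps one of these, and no 5 of the listed blocks are pairwise disjoint, so 4 is the maximum.

4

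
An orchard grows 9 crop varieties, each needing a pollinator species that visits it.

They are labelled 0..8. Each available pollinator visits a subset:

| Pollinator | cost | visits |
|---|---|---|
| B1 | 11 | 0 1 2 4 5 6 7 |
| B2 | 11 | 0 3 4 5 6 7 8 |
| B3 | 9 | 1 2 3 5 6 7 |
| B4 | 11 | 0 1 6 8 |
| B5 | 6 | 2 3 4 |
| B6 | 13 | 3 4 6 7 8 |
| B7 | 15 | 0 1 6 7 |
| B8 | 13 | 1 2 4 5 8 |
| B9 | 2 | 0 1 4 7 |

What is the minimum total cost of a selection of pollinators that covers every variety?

19

B2, B5, B9 together cover every variety (B2 ∪ B5 ∪ B9 = {0, 1, 2, 3, 4, 5, 6, 7, 8}); total cost 11 + 6 + 2 = 19.
The greedy pick B9, B3, B2 costs 22; no covering selection beats 19.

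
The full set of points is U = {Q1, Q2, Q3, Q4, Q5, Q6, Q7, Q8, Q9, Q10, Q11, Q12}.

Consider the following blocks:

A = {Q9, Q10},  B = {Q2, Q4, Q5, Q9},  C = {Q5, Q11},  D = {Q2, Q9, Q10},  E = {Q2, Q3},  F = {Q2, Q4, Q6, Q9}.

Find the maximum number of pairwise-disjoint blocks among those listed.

A, C, E are pairwise disjoint (A={Q9,Q10}; C={Q5,Q11}; E={Q2,Q3}).
Every remaining block overlaps one of these, and no 4 of the listed blocks are pairwise disjoint, so 3 is the maximum.

3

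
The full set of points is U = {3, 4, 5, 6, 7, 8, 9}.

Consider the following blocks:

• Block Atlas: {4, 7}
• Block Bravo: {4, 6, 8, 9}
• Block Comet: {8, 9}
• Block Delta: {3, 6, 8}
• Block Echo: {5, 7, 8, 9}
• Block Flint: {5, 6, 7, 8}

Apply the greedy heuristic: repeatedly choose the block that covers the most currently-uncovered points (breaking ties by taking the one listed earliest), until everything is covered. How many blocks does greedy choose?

3

Greedy: pick Bravo (covers 4 new) → pick Echo (covers 2 new) → pick Delta (covers 1 new). Total picks: 3.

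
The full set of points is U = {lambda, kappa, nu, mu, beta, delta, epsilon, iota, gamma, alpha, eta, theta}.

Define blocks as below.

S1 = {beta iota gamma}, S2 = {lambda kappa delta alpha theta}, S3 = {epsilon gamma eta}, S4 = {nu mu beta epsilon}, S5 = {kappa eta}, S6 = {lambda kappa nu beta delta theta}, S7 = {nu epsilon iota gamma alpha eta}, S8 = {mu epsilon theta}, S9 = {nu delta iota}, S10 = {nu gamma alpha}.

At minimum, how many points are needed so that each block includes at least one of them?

Take H = {kappa, delta, epsilon, gamma}. Each listed block contains at least one of these, so H is a hitting set of size 4.
No choice of 3 points meets every block, so 4 is the minimum.

4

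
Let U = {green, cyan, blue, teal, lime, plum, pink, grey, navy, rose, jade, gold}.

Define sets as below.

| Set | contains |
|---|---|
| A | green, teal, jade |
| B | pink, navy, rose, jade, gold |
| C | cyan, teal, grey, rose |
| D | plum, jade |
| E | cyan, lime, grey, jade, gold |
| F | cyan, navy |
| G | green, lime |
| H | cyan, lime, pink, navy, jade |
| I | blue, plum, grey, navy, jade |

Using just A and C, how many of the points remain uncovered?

6

Union of A, C = {green, cyan, teal, grey, rose, jade}.
Not covered: blue, lime, plum, pink, navy, gold — 6 points.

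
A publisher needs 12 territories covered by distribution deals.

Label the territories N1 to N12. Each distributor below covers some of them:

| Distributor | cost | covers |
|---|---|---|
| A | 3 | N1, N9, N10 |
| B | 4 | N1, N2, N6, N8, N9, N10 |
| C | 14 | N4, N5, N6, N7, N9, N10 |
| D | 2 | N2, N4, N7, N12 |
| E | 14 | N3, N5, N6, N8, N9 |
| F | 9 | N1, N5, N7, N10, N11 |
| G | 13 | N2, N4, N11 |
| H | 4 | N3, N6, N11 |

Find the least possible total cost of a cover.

B, D, F, H together cover every territory (B ∪ D ∪ F ∪ H = {N1, N2, N3, N4, N5, N6, N7, N8, N9, N10, N11, N12}); total cost 4 + 2 + 9 + 4 = 19.
No covering selection has total cost below 19.

19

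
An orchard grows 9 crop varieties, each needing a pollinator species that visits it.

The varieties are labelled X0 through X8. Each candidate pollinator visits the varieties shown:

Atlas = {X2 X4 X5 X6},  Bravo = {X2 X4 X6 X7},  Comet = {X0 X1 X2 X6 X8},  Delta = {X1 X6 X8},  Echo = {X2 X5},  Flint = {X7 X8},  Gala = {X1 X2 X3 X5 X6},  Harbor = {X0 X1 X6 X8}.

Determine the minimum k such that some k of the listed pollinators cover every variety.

3

Take {Bravo, Gala, Harbor}. Their union is {X0, X1, X2, X3, X4, X5, X6, X7, X8}, which is all 9 varieties.
Only Gala contains X3, so Gala is forced; the remaining 4 varieties need at least 2 more pollinators (each remaining pollinator adds at most 2) — so at least 3 pollinators are needed, and 3 is optimal.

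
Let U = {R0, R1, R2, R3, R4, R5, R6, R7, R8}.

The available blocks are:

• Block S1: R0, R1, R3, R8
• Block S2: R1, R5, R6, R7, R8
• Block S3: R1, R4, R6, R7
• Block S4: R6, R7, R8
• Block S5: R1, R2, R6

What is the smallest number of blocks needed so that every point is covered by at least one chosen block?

S1, S2, S3, and S5 cover everything between them: the union {R0, R1, R2, R3, R4, R5, R6, R7, R8} is all of U.
No 3 of the 5 blocks cover everything (all 10 combinations miss at least one point), so 4 is optimal.

4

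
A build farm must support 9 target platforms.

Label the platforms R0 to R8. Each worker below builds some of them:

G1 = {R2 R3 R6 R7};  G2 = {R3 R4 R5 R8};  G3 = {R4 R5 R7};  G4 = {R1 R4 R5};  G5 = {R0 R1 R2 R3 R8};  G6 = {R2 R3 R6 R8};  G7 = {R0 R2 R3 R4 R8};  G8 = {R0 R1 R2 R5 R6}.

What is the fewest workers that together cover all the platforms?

Take {G3, G5, G6}. Their union is {R0, R1, R2, R3, R4, R5, R6, R7, R8}, which is all 9 platforms.
No 2 of the 8 workers cover everything (all 28 combinations miss at least one platform), so 3 is optimal.

3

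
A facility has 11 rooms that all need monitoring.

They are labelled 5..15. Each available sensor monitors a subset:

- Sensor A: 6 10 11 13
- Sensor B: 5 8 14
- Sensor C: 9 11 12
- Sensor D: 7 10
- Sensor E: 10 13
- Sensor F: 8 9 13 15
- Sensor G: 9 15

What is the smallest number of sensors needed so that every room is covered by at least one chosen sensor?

5

Take {A, B, C, D, G}. Their union is {5, 6, 7, 8, 9, 10, 11, 12, 13, 14, 15}, which is all 11 rooms.
No 4 of the 7 sensors cover everything (all 35 combinations miss at least one room), so 5 is optimal.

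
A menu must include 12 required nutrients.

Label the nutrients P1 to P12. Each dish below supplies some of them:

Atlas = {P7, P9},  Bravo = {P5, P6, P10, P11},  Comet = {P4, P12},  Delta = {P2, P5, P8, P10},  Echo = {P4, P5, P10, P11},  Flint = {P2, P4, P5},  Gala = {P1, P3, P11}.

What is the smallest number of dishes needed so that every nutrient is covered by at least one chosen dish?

5

Atlas and Bravo and Comet and Delta and Gala together: Atlas ∪ Bravo ∪ Comet ∪ Delta ∪ Gala = {P1, P2, P3, P4, P5, P6, P7, P8, P9, P10, P11, P12} — every nutrient is covered.
Only Bravo contains P6, so Bravo is forced; the remaining 8 nutrients need at least 4 more dishes (each remaining dish adds at most 2) — so at least 5 dishes are needed, and 5 is optimal.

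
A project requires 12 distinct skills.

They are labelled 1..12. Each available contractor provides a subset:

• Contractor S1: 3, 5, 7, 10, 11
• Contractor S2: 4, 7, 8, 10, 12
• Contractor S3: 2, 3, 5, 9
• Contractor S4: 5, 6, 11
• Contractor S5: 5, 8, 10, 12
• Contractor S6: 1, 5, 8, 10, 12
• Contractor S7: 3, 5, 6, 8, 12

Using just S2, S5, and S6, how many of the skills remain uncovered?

Union of S2, S5, S6 = {1, 4, 5, 7, 8, 10, 12}.
Not covered: 2, 3, 6, 9, 11 — 5 skills.

5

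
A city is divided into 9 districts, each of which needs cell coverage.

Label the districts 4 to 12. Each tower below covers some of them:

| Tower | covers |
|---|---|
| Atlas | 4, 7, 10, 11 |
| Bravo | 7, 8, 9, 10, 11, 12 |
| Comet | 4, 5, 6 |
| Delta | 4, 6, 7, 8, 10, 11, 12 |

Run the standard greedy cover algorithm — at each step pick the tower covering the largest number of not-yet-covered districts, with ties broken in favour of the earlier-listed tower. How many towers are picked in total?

3

Greedy: pick Delta (covers 7 new) → pick Bravo (covers 1 new) → pick Comet (covers 1 new). Total picks: 3.
(The true minimum cover uses only 2 towers, so greedy is not optimal here.)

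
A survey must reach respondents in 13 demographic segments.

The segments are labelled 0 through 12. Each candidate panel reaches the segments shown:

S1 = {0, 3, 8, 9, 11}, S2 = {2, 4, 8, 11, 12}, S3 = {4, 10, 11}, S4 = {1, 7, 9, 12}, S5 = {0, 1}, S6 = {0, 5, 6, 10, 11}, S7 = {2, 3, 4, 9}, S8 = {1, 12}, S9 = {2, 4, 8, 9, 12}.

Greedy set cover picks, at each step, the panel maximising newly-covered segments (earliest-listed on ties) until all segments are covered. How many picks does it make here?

Greedy: pick S1 (covers 5 new) → pick S2 (covers 3 new) → pick S6 (covers 3 new) → pick S4 (covers 2 new). Total picks: 4.

4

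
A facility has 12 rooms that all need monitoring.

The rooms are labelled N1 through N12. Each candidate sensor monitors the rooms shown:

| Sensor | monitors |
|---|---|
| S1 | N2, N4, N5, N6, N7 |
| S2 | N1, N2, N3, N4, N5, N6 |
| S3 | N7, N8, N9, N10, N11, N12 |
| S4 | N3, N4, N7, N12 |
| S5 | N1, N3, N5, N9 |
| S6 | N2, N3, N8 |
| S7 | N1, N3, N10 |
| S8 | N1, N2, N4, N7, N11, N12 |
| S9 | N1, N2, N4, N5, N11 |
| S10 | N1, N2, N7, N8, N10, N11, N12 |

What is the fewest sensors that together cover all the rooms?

Take {S2, S3}. Their union is {N1, N2, N3, N4, N5, N6, N7, N8, N9, N10, N11, N12}, which is all 12 rooms.
No single sensor has all 12 rooms (the largest, S10, has 7), so 2 is optimal.

2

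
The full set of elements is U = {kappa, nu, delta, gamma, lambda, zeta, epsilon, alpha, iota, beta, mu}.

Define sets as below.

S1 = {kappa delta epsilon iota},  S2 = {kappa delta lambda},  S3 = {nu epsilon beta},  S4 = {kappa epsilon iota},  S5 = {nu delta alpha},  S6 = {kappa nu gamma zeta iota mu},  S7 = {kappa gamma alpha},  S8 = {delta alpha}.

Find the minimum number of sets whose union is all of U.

4

Take {S2, S3, S5, S6}. Their union is {kappa, nu, delta, gamma, lambda, zeta, epsilon, alpha, iota, beta, mu}, which is all 11 elements.
Only S6 contains zeta, so S6 is forced; the remaining 5 elements need at least 3 more sets (each remaining set adds at most 2) — so at least 4 sets are needed, and 4 is optimal.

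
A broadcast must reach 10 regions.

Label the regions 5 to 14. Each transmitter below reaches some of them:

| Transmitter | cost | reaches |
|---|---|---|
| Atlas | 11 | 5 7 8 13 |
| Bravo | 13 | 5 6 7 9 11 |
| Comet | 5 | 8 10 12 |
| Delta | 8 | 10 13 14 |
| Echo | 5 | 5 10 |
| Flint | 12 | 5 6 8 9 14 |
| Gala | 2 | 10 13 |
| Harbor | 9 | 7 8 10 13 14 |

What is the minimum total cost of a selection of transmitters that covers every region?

Bravo, Comet, Delta together cover every region (Bravo ∪ Comet ∪ Delta = {5, 6, 7, 8, 9, 10, 11, 12, 13, 14}); total cost 13 + 5 + 8 = 26.
The greedy pick Gala, Flint, Comet, Bravo costs 32; no covering selection beats 26.

26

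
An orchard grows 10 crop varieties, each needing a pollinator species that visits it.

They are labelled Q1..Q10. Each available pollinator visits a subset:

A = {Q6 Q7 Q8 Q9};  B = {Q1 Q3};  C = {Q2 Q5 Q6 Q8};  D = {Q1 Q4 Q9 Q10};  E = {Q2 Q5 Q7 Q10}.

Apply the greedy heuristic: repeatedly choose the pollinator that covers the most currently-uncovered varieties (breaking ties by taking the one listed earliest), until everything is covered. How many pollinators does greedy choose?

4

Greedy: pick A (covers 4 new) → pick D (covers 3 new) → pick C (covers 2 new) → pick B (covers 1 new). Total picks: 4.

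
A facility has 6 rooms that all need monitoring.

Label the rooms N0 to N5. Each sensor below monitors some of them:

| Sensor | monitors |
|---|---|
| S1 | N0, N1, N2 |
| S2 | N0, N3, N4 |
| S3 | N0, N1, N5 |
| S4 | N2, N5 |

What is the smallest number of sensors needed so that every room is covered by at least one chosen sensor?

S2 and S3 and S4 together: S2 ∪ S3 ∪ S4 = {N0, N1, N2, N3, N4, N5} — every room is covered.
Only S2 contains N3, so S2 is forced; the remaining 3 rooms need at least 2 more sensors (each remaining sensor adds at most 2) — so at least 3 sensors are needed, and 3 is optimal.

3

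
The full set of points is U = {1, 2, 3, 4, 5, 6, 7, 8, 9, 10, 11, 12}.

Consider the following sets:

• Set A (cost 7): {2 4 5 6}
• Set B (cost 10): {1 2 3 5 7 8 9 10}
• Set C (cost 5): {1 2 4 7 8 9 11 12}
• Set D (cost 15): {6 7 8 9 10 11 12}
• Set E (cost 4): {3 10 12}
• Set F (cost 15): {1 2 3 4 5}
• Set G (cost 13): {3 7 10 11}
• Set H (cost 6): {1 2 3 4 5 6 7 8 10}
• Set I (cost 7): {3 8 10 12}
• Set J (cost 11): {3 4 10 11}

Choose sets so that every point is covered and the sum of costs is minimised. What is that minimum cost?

C, H together cover every point (C ∪ H = {1, 2, 3, 4, 5, 6, 7, 8, 9, 10, 11, 12}); total cost 5 + 6 = 11.
No covering selection has total cost below 11.

11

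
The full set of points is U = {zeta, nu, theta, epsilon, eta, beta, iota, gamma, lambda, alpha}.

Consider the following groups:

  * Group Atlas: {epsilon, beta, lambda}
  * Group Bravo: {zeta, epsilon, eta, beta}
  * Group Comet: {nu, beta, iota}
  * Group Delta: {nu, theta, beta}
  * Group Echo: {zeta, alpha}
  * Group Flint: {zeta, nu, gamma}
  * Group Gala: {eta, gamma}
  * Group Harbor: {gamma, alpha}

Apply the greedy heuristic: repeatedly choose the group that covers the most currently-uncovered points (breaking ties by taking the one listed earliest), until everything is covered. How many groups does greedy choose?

5

Greedy: pick Bravo (covers 4 new) → pick Comet (covers 2 new) → pick Harbor (covers 2 new) → pick Atlas (covers 1 new) → pick Delta (covers 1 new). Total picks: 5.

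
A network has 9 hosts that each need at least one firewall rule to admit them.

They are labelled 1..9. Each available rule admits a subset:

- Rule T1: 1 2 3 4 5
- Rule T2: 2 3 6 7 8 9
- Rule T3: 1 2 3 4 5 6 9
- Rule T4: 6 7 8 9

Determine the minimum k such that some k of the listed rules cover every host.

T1 and T4 together: T1 ∪ T4 = {1, 2, 3, 4, 5, 6, 7, 8, 9} — every host is covered.
No single rule has all 9 hosts (the largest, T3, has 7), so 2 is optimal.

2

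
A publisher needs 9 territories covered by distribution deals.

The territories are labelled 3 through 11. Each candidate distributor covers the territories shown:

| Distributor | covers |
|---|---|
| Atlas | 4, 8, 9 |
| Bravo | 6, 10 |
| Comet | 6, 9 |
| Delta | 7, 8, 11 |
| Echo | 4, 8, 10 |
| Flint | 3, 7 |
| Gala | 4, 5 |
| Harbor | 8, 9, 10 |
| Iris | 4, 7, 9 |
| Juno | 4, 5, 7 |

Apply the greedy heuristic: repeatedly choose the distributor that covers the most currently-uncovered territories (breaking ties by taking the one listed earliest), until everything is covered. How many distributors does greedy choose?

Greedy: pick Atlas (covers 3 new) → pick Bravo (covers 2 new) → pick Delta (covers 2 new) → pick Flint (covers 1 new) → pick Gala (covers 1 new). Total picks: 5.

5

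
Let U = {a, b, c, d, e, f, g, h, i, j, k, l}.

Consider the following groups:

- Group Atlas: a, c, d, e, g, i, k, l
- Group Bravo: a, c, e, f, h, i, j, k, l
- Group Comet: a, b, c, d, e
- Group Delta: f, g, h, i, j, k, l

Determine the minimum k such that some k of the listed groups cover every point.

2

Take {Comet, Delta}. Their union is {a, b, c, d, e, f, g, h, i, j, k, l}, which is all 12 points.
No single group has all 12 points (the largest, Bravo, has 9), so 2 is optimal.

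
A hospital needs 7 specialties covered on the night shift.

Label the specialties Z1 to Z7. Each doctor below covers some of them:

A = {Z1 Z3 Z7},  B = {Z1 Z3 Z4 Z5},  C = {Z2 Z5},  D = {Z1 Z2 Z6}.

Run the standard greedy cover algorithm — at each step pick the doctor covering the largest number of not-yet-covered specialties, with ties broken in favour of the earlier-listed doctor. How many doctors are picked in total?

3

Greedy: pick B (covers 4 new) → pick D (covers 2 new) → pick A (covers 1 new). Total picks: 3.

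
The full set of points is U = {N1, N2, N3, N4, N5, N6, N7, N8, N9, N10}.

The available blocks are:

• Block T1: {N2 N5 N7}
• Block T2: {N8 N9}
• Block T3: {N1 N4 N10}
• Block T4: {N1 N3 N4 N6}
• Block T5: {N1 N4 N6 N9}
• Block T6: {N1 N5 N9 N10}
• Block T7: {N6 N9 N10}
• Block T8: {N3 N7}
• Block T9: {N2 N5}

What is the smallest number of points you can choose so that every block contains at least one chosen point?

Take H = {N1, N2, N3, N9}. Each listed block contains at least one of these, so H is a hitting set of size 4.
The blocks T2, T3, T8, T9 are pairwise disjoint, so any hitting set needs a separate point for each — at least 4. Hence 4 is optimal.

4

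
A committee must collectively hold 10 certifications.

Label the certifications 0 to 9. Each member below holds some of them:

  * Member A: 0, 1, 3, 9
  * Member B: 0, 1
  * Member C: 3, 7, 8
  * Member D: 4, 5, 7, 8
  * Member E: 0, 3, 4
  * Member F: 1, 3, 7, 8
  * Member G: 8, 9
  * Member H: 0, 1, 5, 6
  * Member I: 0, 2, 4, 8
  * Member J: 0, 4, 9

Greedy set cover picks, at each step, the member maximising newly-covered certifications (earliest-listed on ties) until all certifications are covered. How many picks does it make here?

4

Greedy: pick A (covers 4 new) → pick D (covers 4 new) → pick H (covers 1 new) → pick I (covers 1 new). Total picks: 4.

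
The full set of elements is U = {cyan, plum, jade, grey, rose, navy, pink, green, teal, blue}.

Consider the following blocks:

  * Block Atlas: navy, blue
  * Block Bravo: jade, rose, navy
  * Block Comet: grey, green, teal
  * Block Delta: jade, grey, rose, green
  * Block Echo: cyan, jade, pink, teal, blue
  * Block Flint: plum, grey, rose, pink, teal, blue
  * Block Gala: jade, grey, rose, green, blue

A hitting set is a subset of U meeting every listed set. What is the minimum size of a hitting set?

H = {rose, navy, teal} meets every block (each contains at least one member of H), and |H| = 3.
No choice of 2 elements meets every block, so 3 is the minimum.

3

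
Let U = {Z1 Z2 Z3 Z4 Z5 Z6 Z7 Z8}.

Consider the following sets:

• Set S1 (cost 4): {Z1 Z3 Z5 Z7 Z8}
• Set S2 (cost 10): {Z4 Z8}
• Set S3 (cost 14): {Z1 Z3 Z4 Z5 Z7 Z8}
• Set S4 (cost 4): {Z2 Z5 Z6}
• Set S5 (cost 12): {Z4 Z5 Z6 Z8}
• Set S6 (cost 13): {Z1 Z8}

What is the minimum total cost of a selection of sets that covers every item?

S3, S4 together cover every item (S3 ∪ S4 = {Z1, Z2, Z3, Z4, Z5, Z6, Z7, Z8}); total cost 14 + 4 = 18.
No covering selection has total cost below 18.

18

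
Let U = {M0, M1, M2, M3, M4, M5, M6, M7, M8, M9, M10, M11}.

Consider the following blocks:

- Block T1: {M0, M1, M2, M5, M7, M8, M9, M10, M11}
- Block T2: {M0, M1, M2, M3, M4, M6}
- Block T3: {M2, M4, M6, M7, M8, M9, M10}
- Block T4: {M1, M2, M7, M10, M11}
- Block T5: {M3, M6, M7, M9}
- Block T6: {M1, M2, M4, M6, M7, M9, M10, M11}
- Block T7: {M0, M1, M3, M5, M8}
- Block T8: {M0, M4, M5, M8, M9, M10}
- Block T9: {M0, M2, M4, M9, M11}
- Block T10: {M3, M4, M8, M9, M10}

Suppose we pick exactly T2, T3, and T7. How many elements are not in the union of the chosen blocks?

1

Union of T2, T3, T7 = {M0, M1, M2, M3, M4, M5, M6, M7, M8, M9, M10}.
Not covered: M11 — 1 element.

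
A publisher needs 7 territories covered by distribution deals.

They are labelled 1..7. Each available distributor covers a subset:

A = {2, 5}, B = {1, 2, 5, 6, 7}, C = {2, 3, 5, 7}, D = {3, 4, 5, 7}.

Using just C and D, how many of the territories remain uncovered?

Union of C, D = {2, 3, 4, 5, 7}.
Not covered: 1, 6 — 2 territories.

2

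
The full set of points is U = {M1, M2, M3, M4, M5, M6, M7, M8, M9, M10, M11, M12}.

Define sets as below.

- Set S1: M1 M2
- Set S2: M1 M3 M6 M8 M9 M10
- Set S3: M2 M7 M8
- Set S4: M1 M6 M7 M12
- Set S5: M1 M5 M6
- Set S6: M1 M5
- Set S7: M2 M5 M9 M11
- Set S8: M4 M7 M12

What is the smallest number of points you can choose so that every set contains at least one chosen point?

3

Take H = {M1, M2, M7}. Each listed set contains at least one of these, so H is a hitting set of size 3.
No choice of 2 points meets every set, so 3 is the minimum.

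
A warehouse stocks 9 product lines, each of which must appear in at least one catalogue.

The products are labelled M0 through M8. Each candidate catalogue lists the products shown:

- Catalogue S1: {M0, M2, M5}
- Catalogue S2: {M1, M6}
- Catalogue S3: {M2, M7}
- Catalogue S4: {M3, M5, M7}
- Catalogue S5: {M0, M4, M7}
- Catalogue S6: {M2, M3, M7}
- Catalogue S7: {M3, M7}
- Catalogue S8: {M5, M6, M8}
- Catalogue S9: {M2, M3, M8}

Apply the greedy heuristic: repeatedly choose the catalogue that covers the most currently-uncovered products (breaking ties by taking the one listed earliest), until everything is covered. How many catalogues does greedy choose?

Greedy: pick S1 (covers 3 new) → pick S2 (covers 2 new) → pick S4 (covers 2 new) → pick S5 (covers 1 new) → pick S8 (covers 1 new). Total picks: 5.
(The true minimum cover uses only 4 catalogues, so greedy is not optimal here.)

5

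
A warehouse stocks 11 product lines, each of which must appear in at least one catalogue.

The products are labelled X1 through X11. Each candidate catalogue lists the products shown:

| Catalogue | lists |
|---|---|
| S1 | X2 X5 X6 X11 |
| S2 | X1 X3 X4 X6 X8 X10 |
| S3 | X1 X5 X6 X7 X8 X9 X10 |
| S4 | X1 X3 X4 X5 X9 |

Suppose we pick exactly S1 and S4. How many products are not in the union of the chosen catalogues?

Union of S1, S4 = {X1, X2, X3, X4, X5, X6, X9, X11}.
Not covered: X7, X8, X10 — 3 products.

3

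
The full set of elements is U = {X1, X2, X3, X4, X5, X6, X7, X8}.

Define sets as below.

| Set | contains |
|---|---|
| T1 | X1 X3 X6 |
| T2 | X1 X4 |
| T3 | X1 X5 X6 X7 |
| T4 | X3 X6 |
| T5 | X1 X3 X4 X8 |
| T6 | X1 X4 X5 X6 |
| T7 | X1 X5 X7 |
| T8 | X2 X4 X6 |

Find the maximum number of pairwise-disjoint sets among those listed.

2

T2, T4 are pairwise disjoint (T2={X1,X4}; T4={X3,X6}).
Every remaining set overlaps one of these, and no 3 of the listed sets are pairwise disjoint, so 2 is the maximum.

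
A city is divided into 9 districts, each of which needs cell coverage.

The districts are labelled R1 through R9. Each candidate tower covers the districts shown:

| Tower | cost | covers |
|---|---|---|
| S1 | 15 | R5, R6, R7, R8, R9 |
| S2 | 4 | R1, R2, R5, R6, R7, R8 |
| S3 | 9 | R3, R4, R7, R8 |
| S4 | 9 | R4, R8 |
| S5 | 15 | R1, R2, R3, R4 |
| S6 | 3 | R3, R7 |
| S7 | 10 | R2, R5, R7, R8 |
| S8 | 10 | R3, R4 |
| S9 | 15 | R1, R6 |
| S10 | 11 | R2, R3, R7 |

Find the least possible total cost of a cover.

28

S1, S2, S3 together cover every district (S1 ∪ S2 ∪ S3 = {R1, R2, R3, R4, R5, R6, R7, R8, R9}); total cost 15 + 4 + 9 = 28.
The greedy pick S2, S6, S3, S1 costs 31; no covering selection beats 28.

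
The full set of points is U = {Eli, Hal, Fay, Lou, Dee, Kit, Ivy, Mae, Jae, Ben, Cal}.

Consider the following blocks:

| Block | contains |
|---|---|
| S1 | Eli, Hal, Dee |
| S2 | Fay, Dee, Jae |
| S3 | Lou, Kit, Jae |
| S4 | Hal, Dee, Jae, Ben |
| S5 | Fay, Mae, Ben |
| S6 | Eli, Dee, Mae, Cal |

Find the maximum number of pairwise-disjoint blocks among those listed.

3

S1, S3, S5 are pairwise disjoint (S1={Eli,Hal,Dee}; S3={Lou,Kit,Jae}; S5={Fay,Mae,Ben}).
Every remaining block overlaps one of these, and no 4 of the listed blocks are pairwise disjoint, so 3 is the maximum.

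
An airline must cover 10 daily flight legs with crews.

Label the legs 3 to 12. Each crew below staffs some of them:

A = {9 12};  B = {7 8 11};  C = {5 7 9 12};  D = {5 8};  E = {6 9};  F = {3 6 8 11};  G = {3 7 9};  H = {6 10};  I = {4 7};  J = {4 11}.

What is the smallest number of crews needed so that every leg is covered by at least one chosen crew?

C and F and H and I together: C ∪ F ∪ H ∪ I = {3, 4, 5, 6, 7, 8, 9, 10, 11, 12} — every leg is covered.
No 3 of the 10 crews cover everything (all 120 combinations miss at least one leg), so 4 is optimal.

4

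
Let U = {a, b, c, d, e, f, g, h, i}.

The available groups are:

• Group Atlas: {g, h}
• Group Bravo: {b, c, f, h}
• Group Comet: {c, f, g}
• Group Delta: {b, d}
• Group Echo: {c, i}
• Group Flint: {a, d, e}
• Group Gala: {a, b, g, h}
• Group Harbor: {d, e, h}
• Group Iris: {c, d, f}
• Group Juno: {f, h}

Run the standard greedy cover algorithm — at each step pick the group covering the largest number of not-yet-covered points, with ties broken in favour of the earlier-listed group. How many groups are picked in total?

Greedy: pick Bravo (covers 4 new) → pick Flint (covers 3 new) → pick Atlas (covers 1 new) → pick Echo (covers 1 new). Total picks: 4.

4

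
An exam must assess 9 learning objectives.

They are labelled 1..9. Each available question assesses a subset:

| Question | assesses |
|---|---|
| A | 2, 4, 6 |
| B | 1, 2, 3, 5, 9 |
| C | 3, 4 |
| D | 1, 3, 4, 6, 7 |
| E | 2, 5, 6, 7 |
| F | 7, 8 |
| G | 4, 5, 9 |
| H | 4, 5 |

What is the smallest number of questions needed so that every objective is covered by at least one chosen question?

3

A and B and F together: A ∪ B ∪ F = {1, 2, 3, 4, 5, 6, 7, 8, 9} — every objective is covered.
Only F contains 8, so F is forced; the remaining 7 objectives need at least 2 more questions (each remaining question adds at most 5) — so at least 3 questions are needed, and 3 is optimal.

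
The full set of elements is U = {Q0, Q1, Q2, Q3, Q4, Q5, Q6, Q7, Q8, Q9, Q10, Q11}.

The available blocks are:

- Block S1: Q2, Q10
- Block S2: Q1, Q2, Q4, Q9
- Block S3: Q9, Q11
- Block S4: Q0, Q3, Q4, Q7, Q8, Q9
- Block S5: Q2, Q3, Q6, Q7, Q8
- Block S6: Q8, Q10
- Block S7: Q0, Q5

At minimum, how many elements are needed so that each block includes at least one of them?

H = {Q0, Q7, Q9, Q10} meets every block (each contains at least one member of H), and |H| = 4.
No choice of 3 elements meets every block, so 4 is the minimum.

4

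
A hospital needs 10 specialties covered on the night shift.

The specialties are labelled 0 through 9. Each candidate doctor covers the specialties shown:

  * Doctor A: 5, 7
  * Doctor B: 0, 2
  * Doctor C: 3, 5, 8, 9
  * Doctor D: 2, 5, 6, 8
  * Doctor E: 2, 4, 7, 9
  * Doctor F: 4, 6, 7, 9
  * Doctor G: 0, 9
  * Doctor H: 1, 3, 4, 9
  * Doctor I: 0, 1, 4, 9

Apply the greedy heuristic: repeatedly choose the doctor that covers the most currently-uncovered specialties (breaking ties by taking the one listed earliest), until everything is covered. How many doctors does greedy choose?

Greedy: pick C (covers 4 new) → pick E (covers 3 new) → pick I (covers 2 new) → pick D (covers 1 new). Total picks: 4.

4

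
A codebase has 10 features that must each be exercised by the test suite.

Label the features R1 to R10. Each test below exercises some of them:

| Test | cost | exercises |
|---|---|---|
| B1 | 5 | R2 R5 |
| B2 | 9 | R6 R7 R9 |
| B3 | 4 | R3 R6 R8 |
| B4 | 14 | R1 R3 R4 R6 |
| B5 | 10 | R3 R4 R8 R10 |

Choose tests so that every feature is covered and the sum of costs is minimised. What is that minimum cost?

B1, B2, B4, B5 together cover every feature (B1 ∪ B2 ∪ B4 ∪ B5 = {R1, R2, R3, R4, R5, R6, R7, R8, R9, R10}); total cost 5 + 9 + 14 + 10 = 38.
The greedy pick B3, B1, B2, B5, B4 costs 42; no covering selection beats 38.

38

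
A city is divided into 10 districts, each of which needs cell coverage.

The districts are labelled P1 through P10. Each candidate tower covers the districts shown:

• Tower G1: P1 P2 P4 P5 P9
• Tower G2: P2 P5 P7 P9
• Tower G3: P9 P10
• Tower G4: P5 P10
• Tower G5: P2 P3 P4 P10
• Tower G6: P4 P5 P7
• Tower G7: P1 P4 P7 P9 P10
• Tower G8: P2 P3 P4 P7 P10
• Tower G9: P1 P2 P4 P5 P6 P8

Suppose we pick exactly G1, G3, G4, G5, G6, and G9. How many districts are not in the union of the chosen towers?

0

Union of G1, G3, G4, G5, G6, G9 = {P1, P2, P3, P4, P5, P6, P7, P8, P9, P10} — that's every district, so 0 are uncovered.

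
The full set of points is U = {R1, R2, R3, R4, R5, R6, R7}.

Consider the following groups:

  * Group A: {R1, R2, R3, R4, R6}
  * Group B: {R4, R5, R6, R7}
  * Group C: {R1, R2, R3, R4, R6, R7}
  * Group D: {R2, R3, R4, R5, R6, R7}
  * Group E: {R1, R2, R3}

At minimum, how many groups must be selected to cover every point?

2

B and C cover everything between them: the union {R1, R2, R3, R4, R5, R6, R7} is all of U.
No single group has all 7 points (the largest, C, has 6), so 2 is optimal.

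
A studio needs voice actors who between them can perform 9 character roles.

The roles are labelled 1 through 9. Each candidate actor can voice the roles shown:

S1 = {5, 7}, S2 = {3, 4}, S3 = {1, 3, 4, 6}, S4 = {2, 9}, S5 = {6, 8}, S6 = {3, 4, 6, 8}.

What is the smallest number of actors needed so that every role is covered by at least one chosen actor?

S1 and S3 and S4 and S6 together: S1 ∪ S3 ∪ S4 ∪ S6 = {1, 2, 3, 4, 5, 6, 7, 8, 9} — every role is covered.
Only S3 contains 1, so S3 is forced; the remaining 5 roles need at least 3 more actors (each remaining actor adds at most 2) — so at least 4 actors are needed, and 4 is optimal.

4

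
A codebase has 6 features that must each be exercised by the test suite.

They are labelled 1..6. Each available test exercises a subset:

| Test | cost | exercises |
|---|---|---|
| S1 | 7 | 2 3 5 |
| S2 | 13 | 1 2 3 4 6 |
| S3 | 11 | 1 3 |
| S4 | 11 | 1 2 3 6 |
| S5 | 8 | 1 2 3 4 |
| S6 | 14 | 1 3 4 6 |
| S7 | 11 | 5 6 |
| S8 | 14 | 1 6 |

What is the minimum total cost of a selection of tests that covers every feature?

19

S5, S7 together cover every feature (S5 ∪ S7 = {1, 2, 3, 4, 5, 6}); total cost 8 + 11 = 19.
No covering selection has total cost below 19.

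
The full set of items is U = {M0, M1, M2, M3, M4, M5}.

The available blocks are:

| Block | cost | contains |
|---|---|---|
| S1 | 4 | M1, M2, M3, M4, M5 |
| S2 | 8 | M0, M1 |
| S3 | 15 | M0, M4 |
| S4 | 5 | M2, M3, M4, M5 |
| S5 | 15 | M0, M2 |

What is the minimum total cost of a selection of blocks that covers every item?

12

S1, S2 together cover every item (S1 ∪ S2 = {M0, M1, M2, M3, M4, M5}); total cost 4 + 8 = 12.
No covering selection has total cost below 12.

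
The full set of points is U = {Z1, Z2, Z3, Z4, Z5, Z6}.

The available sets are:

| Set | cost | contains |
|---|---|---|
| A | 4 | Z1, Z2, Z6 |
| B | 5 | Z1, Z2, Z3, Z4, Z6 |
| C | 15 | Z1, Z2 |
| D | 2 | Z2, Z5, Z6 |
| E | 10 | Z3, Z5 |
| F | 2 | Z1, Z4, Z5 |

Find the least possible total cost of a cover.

7

B, F together cover every point (B ∪ F = {Z1, Z2, Z3, Z4, Z5, Z6}); total cost 5 + 2 = 7.
The greedy pick D, F, B costs 9; no covering selection beats 7.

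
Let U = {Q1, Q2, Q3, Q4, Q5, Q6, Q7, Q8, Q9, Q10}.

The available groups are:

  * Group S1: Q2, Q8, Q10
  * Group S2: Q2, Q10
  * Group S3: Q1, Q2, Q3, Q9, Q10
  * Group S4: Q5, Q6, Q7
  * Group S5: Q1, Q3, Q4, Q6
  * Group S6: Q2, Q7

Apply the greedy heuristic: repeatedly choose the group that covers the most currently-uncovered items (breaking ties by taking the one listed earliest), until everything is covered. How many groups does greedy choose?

4

Greedy: pick S3 (covers 5 new) → pick S4 (covers 3 new) → pick S1 (covers 1 new) → pick S5 (covers 1 new). Total picks: 4.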